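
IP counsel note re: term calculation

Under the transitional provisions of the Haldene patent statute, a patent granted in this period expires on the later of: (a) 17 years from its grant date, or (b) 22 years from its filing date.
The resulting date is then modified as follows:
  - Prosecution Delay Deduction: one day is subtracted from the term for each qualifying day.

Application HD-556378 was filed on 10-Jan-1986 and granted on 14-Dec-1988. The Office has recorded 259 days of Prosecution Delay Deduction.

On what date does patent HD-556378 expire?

April 26, 2007

(a) grant + 17 years → 14 December 2005.
(b) filing + 22 years → 10 January 2008.
Later of the two: 10 January 2008.
Prosecution Delay Deduction: −259 days → 26 April 2007.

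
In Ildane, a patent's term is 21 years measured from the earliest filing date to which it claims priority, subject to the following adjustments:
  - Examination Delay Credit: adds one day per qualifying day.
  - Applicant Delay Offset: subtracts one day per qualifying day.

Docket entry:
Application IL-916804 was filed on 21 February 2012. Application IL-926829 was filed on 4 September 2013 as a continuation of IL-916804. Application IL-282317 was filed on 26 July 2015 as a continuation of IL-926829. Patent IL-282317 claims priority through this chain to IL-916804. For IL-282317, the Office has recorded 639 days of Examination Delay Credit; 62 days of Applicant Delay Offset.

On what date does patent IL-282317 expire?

Earliest priority filing: 21 February 2012.
Base term: 21 February 2012 + 21 years → 21 February 2033.
Examination Delay Credit: +639 days → 22 November 2034.
Applicant Delay Offset: −62 days → 21 September 2034.

September 21, 2034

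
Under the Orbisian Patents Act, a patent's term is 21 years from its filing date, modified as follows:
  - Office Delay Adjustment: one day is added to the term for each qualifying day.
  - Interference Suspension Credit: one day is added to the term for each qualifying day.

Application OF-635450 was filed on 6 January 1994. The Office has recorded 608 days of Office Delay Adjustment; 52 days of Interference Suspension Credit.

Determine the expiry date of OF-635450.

Base term: filing date + 21 years → 6 January 2015.
Office Delay Adjustment: +608 days → 5 September 2016.
Interference Suspension Credit: +52 days → 27 October 2016.

2016-10-27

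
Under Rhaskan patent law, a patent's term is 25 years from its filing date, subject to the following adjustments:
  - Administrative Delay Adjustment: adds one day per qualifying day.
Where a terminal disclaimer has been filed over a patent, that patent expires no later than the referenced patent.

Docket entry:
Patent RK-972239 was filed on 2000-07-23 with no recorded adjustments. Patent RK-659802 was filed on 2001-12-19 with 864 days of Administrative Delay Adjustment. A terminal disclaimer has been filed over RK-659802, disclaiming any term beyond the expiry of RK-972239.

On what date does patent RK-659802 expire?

July 23, 2025

Natural term of RK-659802:
  Base: filing + 25 years → 19 December 2026.
  Administrative Delay Adjustment: +864 days → 1 May 2029.
Expiry of referenced patent RK-972239:
  Base: filing + 25 years → 23 July 2025.
Terminal disclaimer: RK-659802 expires on the earlier of 1 May 2029 and 23 July 2025.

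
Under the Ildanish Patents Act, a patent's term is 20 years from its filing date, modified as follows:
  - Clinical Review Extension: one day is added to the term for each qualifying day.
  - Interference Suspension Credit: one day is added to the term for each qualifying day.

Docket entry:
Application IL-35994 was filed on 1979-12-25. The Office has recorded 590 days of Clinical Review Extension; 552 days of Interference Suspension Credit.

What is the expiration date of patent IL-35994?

February 9, 2003

Base term: filing date + 20 years → 25 December 1999.
Clinical Review Extension: +590 days → 6 August 2001.
Interference Suspension Credit: +552 days → 9 February 2003.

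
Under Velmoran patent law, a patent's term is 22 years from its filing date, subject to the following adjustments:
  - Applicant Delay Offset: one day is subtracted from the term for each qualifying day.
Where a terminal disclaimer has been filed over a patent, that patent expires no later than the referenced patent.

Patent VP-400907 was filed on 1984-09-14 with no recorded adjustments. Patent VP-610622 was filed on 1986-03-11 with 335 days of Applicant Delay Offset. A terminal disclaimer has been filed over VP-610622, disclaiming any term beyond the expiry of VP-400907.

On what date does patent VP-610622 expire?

September 14, 2006

Natural term of VP-610622:
  Base: filing + 22 years → 11 March 2008.
  Applicant Delay Offset: −335 days → 11 April 2007.
Expiry of referenced patent VP-400907:
  Base: filing + 22 years → 14 September 2006.
Terminal disclaimer: VP-610622 expires on the earlier of 11 April 2007 and 14 September 2006.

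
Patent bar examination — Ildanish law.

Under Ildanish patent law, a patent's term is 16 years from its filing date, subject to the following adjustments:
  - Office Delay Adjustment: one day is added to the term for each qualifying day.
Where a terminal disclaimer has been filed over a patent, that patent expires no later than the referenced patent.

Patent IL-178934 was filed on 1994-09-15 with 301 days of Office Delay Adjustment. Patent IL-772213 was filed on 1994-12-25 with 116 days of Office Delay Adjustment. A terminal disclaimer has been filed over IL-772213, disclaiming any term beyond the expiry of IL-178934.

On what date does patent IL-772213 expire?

Natural term of IL-772213:
  Base: filing + 16 years → 25 December 2010.
  Office Delay Adjustment: +116 days → 20 April 2011.
Expiry of referenced patent IL-178934:
  Base: filing + 16 years → 15 September 2010.
  Office Delay Adjustment: +301 days → 13 July 2011.
Terminal disclaimer: IL-772213 expires on the earlier of 20 April 2011 and 13 July 2011.

2011-04-20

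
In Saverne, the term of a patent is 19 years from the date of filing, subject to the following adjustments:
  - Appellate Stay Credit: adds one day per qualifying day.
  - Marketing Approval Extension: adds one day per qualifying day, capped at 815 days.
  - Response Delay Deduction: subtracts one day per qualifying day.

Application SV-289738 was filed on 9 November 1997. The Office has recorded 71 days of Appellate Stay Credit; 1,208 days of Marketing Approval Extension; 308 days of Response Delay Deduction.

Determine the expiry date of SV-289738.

2018-06-10

Base term: filing date + 19 years → 9 November 2016.
Appellate Stay Credit: +71 days → 19 January 2017.
Marketing Approval Extension: 1208 days claimed exceeds the 815-day cap, so +815 days → 14 April 2019.
Response Delay Deduction: −308 days → 10 June 2018.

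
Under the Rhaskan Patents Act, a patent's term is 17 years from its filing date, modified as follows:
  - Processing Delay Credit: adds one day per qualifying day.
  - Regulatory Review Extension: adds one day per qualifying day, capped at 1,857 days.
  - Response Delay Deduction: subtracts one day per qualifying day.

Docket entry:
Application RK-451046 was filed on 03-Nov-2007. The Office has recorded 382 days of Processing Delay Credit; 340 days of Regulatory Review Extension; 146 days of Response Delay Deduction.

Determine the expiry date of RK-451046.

2026-06-02

Base term: filing date + 17 years → 3 November 2024.
Processing Delay Credit: +382 days → 20 November 2025.
Regulatory Review Extension: 340 days (within the 1857-day cap) → +340 days → 26 October 2026.
Response Delay Deduction: −146 days → 2 June 2026.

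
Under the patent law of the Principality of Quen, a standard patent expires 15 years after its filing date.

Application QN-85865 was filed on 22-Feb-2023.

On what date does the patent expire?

2038-02-22

Filing date + 15 years → 22 February 2038.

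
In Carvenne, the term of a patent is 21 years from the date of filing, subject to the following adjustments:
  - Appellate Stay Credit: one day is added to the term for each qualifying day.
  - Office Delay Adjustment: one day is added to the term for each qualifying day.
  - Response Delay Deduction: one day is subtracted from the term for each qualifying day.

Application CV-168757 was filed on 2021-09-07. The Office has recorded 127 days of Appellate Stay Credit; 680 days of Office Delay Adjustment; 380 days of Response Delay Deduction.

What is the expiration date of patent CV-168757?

Base term: filing date + 21 years → 7 September 2042.
Appellate Stay Credit: +127 days → 12 January 2043.
Office Delay Adjustment: +680 days → 22 November 2044.
Response Delay Deduction: −380 days → 8 November 2043.

November 8, 2043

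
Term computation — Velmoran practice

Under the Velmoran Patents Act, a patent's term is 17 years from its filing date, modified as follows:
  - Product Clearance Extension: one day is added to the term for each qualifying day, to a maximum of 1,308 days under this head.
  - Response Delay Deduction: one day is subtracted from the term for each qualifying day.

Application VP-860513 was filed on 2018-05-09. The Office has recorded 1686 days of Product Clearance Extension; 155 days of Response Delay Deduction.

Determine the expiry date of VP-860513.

2038-07-05

Base term: filing date + 17 years → 9 May 2035.
Product Clearance Extension: 1686 days claimed exceeds the 1308-day cap, so +1308 days → 7 December 2038.
Response Delay Deduction: −155 days → 5 July 2038.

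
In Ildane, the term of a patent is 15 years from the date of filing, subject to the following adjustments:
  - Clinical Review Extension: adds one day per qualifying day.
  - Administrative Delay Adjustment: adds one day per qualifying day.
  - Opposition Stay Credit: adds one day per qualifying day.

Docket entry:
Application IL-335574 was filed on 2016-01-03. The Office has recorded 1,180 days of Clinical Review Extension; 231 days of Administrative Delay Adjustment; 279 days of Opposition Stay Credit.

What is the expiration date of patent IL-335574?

Base term: filing date + 15 years → 3 January 2031.
Clinical Review Extension: +1180 days → 28 March 2034.
Administrative Delay Adjustment: +231 days → 14 November 2034.
Opposition Stay Credit: +279 days → 20 August 2035.

2035-08-20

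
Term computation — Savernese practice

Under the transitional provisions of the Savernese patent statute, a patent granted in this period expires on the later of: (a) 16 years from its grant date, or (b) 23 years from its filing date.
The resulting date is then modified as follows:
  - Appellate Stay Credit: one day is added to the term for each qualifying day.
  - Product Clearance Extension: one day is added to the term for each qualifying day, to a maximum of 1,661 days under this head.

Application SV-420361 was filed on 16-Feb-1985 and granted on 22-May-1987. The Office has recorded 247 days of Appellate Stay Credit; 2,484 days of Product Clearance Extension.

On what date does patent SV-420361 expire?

2013-05-08

(a) grant + 16 years → 22 May 2003.
(b) filing + 23 years → 16 February 2008.
Later of the two: 16 February 2008.
Appellate Stay Credit: +247 days → 20 October 2008.
Product Clearance Extension: 2484 days claimed exceeds the 1661-day cap, so +1661 days → 8 May 2013.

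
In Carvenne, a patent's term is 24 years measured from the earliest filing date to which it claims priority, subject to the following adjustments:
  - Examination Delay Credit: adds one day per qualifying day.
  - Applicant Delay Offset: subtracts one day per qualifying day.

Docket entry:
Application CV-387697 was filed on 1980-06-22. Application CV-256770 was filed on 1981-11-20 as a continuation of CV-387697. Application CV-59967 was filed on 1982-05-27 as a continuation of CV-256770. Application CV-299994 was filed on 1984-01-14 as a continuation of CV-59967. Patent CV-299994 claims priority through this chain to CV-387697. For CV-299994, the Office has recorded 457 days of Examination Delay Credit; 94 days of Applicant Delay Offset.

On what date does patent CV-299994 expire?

2005-06-20

Earliest priority filing: 22 June 1980.
Base term: 22 June 1980 + 24 years → 22 June 2004.
Examination Delay Credit: +457 days → 22 September 2005.
Applicant Delay Offset: −94 days → 20 June 2005.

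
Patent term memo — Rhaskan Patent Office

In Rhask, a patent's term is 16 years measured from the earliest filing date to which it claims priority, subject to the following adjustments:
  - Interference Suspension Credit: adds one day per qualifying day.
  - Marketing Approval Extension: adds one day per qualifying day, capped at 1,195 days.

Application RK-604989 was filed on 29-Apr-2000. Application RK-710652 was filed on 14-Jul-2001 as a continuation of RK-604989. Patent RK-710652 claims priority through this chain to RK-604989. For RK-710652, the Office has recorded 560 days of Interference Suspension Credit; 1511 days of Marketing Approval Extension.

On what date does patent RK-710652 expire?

Earliest priority filing: 29 April 2000.
Base term: 29 April 2000 + 16 years → 29 April 2016.
Interference Suspension Credit: +560 days → 10 November 2017.
Marketing Approval Extension: 1511 days claimed exceeds the 1195-day cap, so +1195 days → 17 February 2021.

2021-02-17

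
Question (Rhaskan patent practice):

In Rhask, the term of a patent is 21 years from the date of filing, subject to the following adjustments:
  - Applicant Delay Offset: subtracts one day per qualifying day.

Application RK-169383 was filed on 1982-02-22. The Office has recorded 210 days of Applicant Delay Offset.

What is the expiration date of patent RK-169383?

2002-07-27

Base term: filing date + 21 years → 22 February 2003.
Applicant Delay Offset: −210 days → 27 July 2002.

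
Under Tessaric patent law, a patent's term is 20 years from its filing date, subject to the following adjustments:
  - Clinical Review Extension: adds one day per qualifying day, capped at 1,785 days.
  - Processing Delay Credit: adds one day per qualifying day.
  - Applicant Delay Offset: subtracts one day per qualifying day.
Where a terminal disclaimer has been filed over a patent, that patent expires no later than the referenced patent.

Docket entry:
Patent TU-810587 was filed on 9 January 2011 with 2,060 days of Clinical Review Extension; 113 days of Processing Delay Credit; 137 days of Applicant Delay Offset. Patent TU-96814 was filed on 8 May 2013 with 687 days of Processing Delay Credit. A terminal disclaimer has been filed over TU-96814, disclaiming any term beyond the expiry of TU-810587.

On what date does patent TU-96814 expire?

2035-03-26

Natural term of TU-96814:
  Base: filing + 20 years → 8 May 2033.
  Processing Delay Credit: +687 days → 26 March 2035.
Expiry of referenced patent TU-810587:
  Base: filing + 20 years → 9 January 2031.
  Clinical Review Extension: 2060 days claimed exceeds the 1785-day cap, so +1785 days → 29 November 2035.
  Processing Delay Credit: +113 days → 21 March 2036.
  Applicant Delay Offset: −137 days → 5 November 2035.
Terminal disclaimer: TU-96814 expires on the earlier of 26 March 2035 and 5 November 2035.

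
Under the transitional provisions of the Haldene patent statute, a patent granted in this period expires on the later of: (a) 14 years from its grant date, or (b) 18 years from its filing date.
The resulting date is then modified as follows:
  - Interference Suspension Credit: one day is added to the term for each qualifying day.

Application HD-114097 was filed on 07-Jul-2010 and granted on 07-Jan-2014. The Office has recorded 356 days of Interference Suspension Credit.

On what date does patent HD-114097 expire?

June 28, 2029

(a) grant + 14 years → 7 January 2028.
(b) filing + 18 years → 7 July 2028.
Later of the two: 7 July 2028.
Interference Suspension Credit: +356 days → 28 June 2029.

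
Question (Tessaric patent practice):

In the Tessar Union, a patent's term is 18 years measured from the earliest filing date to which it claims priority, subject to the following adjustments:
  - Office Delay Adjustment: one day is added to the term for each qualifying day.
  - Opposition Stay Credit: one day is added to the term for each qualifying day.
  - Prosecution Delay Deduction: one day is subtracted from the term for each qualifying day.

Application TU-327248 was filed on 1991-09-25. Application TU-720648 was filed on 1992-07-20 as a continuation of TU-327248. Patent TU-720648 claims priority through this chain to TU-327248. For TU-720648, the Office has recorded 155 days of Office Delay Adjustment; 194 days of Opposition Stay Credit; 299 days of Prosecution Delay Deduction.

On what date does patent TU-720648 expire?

Earliest priority filing: 25 September 1991.
Base term: 25 September 1991 + 18 years → 25 September 2009.
Office Delay Adjustment: +155 days → 27 February 2010.
Opposition Stay Credit: +194 days → 9 September 2010.
Prosecution Delay Deduction: −299 days → 14 November 2009.

2009-11-14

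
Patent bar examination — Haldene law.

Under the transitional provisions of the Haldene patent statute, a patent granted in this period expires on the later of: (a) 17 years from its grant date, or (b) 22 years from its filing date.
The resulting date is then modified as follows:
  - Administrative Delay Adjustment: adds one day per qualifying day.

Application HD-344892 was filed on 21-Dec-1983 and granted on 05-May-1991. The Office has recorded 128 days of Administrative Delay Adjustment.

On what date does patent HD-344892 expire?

(a) grant + 17 years → 5 May 2008.
(b) filing + 22 years → 21 December 2005.
Later of the two: 5 May 2008.
Administrative Delay Adjustment: +128 days → 10 September 2008.

September 10, 2008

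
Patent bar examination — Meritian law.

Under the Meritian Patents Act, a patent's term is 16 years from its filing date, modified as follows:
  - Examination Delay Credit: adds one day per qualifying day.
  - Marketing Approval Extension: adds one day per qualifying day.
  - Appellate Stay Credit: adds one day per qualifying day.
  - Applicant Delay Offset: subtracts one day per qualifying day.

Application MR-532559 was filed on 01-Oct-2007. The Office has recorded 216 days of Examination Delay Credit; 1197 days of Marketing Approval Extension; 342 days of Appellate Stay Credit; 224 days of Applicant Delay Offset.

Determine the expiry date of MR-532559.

Base term: filing date + 16 years → 1 October 2023.
Examination Delay Credit: +216 days → 4 May 2024.
Marketing Approval Extension: +1197 days → 14 August 2027.
Appellate Stay Credit: +342 days → 21 July 2028.
Applicant Delay Offset: −224 days → 10 December 2027.

December 10, 2027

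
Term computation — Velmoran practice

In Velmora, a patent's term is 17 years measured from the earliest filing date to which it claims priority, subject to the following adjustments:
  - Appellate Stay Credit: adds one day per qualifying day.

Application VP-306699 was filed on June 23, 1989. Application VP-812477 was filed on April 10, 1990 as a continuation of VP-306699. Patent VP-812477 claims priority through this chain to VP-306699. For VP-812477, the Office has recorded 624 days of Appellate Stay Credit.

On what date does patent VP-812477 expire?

Earliest priority filing: 23 June 1989.
Base term: 23 June 1989 + 17 years → 23 June 2006.
Appellate Stay Credit: +624 days → 8 March 2008.

March 8, 2008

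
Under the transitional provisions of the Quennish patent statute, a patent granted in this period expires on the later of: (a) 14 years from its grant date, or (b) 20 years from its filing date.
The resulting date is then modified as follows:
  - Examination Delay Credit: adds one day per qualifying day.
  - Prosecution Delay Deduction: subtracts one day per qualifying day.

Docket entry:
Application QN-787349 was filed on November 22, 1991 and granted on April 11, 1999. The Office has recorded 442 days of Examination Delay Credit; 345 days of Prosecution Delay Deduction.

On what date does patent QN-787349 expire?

(a) grant + 14 years → 11 April 2013.
(b) filing + 20 years → 22 November 2011.
Later of the two: 11 April 2013.
Examination Delay Credit: +442 days → 27 June 2014.
Prosecution Delay Deduction: −345 days → 17 July 2013.

July 17, 2013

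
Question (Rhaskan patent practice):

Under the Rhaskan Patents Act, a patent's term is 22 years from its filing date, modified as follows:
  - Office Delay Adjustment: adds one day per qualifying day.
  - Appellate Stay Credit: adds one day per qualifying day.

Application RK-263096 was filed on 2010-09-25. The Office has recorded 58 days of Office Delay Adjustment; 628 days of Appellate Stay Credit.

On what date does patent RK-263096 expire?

Base term: filing date + 22 years → 25 September 2032.
Office Delay Adjustment: +58 days → 22 November 2032.
Appellate Stay Credit: +628 days → 12 August 2034.

August 12, 2034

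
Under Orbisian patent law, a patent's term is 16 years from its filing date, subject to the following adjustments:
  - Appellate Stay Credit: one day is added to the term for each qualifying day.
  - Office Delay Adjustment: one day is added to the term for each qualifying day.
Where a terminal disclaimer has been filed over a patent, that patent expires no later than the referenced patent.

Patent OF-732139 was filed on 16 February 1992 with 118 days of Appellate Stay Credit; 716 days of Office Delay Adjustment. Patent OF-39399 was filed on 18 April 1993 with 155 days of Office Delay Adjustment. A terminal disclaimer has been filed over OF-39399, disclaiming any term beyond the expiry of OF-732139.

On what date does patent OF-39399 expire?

September 20, 2009

Natural term of OF-39399:
  Base: filing + 16 years → 18 April 2009.
  Office Delay Adjustment: +155 days → 20 September 2009.
Expiry of referenced patent OF-732139:
  Base: filing + 16 years → 16 February 2008.
  Appellate Stay Credit: +118 days → 13 June 2008.
  Office Delay Adjustment: +716 days → 30 May 2010.
Terminal disclaimer: OF-39399 expires on the earlier of 20 September 2009 and 30 May 2010.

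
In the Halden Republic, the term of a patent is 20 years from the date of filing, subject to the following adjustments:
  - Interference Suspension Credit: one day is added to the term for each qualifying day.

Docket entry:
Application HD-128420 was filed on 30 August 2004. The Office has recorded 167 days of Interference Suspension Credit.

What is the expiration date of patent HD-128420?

Base term: filing date + 20 years → 30 August 2024.
Interference Suspension Credit: +167 days → 13 February 2025.

2025-02-13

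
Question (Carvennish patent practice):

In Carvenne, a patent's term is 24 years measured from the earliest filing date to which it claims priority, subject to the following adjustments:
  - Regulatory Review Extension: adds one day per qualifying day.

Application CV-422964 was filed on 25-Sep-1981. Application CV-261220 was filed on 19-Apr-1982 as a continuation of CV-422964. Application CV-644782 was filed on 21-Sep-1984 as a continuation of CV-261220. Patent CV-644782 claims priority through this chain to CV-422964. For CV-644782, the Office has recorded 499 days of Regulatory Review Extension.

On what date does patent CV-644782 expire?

February 6, 2007

Earliest priority filing: 25 September 1981.
Base term: 25 September 1981 + 24 years → 25 September 2005.
Regulatory Review Extension: +499 days → 6 February 2007.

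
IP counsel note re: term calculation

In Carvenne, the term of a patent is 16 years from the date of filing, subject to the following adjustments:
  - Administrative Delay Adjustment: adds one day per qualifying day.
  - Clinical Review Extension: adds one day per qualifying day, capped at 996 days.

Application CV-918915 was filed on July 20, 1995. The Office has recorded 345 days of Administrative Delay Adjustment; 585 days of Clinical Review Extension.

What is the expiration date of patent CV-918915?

February 4, 2014

Base term: filing date + 16 years → 20 July 2011.
Administrative Delay Adjustment: +345 days → 29 June 2012.
Clinical Review Extension: 585 days (within the 996-day cap) → +585 days → 4 February 2014.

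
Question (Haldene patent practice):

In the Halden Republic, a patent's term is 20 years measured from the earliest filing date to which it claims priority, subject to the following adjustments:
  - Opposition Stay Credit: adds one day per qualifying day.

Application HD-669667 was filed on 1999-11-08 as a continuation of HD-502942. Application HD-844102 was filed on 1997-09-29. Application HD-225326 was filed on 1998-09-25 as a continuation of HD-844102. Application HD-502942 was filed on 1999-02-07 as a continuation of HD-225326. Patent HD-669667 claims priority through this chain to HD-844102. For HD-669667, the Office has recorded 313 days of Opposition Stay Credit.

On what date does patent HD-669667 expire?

August 8, 2018

Earliest priority filing: 29 September 1997.
Base term: 29 September 1997 + 20 years → 29 September 2017.
Opposition Stay Credit: +313 days → 8 August 2018.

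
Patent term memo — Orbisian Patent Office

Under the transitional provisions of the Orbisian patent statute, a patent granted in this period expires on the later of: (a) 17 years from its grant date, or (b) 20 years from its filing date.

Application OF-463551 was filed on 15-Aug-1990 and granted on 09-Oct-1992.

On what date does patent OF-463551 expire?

(a) grant + 17 years → 9 October 2009.
(b) filing + 20 years → 15 August 2010.
Later of the two: 15 August 2010.

2010-08-15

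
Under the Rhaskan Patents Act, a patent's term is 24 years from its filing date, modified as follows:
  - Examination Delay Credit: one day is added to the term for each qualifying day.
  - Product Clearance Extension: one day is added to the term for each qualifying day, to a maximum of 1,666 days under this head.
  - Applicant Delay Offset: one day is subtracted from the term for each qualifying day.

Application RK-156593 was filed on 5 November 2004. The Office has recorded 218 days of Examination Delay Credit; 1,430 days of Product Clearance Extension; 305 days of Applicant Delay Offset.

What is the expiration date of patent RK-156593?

2032-07-10

Base term: filing date + 24 years → 5 November 2028.
Examination Delay Credit: +218 days → 11 June 2029.
Product Clearance Extension: 1430 days (within the 1666-day cap) → +1430 days → 11 May 2033.
Applicant Delay Offset: −305 days → 10 July 2032.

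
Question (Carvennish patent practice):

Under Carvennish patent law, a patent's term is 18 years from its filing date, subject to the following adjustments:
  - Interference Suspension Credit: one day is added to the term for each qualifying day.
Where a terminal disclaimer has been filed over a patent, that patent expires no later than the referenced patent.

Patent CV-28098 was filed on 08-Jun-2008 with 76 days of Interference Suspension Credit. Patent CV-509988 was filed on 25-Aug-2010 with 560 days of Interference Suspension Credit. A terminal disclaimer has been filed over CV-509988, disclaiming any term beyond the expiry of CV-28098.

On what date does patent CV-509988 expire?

2026-08-23

Natural term of CV-509988:
  Base: filing + 18 years → 25 August 2028.
  Interference Suspension Credit: +560 days → 8 March 2030.
Expiry of referenced patent CV-28098:
  Base: filing + 18 years → 8 June 2026.
  Interference Suspension Credit: +76 days → 23 August 2026.
Terminal disclaimer: CV-509988 expires on the earlier of 8 March 2030 and 23 August 2026.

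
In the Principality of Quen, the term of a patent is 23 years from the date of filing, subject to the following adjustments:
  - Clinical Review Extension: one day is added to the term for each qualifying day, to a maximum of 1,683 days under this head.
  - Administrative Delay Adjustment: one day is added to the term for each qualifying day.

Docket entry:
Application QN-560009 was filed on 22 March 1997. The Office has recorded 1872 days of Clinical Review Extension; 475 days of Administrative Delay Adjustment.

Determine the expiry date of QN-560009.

February 17, 2026

Base term: filing date + 23 years → 22 March 2020.
Clinical Review Extension: 1872 days claimed exceeds the 1683-day cap, so +1683 days → 30 October 2024.
Administrative Delay Adjustment: +475 days → 17 February 2026.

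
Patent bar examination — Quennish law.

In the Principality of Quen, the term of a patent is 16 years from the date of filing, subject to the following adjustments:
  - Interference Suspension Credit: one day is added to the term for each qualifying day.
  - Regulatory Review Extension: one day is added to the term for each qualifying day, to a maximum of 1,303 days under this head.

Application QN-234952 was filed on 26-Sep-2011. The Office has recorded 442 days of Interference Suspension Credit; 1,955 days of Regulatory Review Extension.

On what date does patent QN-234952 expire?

July 6, 2032

Base term: filing date + 16 years → 26 September 2027.
Interference Suspension Credit: +442 days → 11 December 2028.
Regulatory Review Extension: 1955 days claimed exceeds the 1303-day cap, so +1303 days → 6 July 2032.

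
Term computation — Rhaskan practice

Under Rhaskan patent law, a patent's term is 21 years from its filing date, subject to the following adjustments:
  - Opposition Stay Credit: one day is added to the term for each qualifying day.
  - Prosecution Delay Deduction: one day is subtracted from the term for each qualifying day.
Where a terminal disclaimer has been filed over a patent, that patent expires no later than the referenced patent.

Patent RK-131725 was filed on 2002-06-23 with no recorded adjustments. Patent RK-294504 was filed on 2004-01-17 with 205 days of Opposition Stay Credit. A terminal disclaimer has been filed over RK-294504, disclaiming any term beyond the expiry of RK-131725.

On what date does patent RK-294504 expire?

Natural term of RK-294504:
  Base: filing + 21 years → 17 January 2025.
  Opposition Stay Credit: +205 days → 10 August 2025.
Expiry of referenced patent RK-131725:
  Base: filing + 21 years → 23 June 2023.
Terminal disclaimer: RK-294504 expires on the earlier of 10 August 2025 and 23 June 2023.

June 23, 2023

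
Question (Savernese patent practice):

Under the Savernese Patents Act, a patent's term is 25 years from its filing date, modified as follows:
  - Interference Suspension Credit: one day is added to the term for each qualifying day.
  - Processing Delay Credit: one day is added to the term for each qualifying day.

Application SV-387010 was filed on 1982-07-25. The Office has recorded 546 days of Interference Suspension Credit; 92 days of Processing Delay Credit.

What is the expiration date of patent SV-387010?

Base term: filing date + 25 years → 25 July 2007.
Interference Suspension Credit: +546 days → 21 January 2009.
Processing Delay Credit: +92 days → 23 April 2009.

April 23, 2009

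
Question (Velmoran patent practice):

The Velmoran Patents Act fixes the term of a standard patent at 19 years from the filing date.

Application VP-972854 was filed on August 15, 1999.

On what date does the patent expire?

Filing date + 19 years → 15 August 2018.

2018-08-15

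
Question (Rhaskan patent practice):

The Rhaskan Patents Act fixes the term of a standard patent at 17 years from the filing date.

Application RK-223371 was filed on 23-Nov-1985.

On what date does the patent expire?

November 23, 2002

Filing date + 17 years → 23 November 2002.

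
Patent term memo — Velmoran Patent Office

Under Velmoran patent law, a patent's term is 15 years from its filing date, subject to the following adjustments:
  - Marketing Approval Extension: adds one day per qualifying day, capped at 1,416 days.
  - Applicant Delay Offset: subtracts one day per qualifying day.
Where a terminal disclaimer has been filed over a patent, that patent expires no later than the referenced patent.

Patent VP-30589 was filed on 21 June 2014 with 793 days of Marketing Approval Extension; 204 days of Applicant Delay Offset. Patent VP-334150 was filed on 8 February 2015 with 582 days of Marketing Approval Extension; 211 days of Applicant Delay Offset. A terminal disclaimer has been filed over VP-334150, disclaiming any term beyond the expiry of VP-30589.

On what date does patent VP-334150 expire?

Natural term of VP-334150:
  Base: filing + 15 years → 8 February 2030.
  Marketing Approval Extension: 582 days (within the 1416-day cap) → +582 days → 13 September 2031.
  Applicant Delay Offset: −211 days → 14 February 2031.
Expiry of referenced patent VP-30589:
  Base: filing + 15 years → 21 June 2029.
  Marketing Approval Extension: 793 days (within the 1416-day cap) → +793 days → 23 August 2031.
  Applicant Delay Offset: −204 days → 31 January 2031.
Terminal disclaimer: VP-334150 expires on the earlier of 14 February 2031 and 31 January 2031.

2031-01-31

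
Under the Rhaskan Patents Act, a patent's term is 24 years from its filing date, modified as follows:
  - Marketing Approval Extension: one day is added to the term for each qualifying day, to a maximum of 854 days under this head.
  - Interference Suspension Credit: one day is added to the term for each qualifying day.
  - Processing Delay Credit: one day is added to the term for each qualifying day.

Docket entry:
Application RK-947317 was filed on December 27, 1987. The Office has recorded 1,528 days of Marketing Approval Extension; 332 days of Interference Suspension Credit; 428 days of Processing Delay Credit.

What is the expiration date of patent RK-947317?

2016-05-28

Base term: filing date + 24 years → 27 December 2011.
Marketing Approval Extension: 1528 days claimed exceeds the 854-day cap, so +854 days → 29 April 2014.
Interference Suspension Credit: +332 days → 27 March 2015.
Processing Delay Credit: +428 days → 28 May 2016.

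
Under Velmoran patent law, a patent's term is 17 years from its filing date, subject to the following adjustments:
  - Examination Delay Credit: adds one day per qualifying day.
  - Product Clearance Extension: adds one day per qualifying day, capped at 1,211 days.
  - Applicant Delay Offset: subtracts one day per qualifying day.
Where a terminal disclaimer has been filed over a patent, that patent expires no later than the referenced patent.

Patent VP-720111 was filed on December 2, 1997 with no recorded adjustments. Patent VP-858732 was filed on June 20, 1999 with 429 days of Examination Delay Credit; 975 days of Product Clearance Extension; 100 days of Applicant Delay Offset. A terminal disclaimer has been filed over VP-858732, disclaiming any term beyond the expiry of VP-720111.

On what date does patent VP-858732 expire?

December 2, 2014

Natural term of VP-858732:
  Base: filing + 17 years → 20 June 2016.
  Examination Delay Credit: +429 days → 23 August 2017.
  Product Clearance Extension: 975 days (within the 1211-day cap) → +975 days → 24 April 2020.
  Applicant Delay Offset: −100 days → 15 January 2020.
Expiry of referenced patent VP-720111:
  Base: filing + 17 years → 2 December 2014.
Terminal disclaimer: VP-858732 expires on the earlier of 15 January 2020 and 2 December 2014.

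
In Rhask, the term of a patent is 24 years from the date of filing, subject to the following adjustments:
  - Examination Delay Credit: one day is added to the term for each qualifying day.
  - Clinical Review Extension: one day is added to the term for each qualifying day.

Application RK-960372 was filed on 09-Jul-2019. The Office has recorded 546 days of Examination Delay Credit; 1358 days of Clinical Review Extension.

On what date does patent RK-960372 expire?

September 24, 2048

Base term: filing date + 24 years → 9 July 2043.
Examination Delay Credit: +546 days → 5 January 2045.
Clinical Review Extension: +1358 days → 24 September 2048.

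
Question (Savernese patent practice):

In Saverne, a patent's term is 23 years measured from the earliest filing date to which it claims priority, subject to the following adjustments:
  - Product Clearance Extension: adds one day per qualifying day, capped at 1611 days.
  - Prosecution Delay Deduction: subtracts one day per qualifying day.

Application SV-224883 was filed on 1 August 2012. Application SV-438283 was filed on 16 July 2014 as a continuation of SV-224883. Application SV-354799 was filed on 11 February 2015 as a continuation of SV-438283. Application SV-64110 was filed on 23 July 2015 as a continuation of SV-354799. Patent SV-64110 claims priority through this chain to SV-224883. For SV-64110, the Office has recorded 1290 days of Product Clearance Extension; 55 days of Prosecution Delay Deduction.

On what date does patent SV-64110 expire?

2038-12-18

Earliest priority filing: 1 August 2012.
Base term: 1 August 2012 + 23 years → 1 August 2035.
Product Clearance Extension: 1290 days (within the 1611-day cap) → +1290 days → 11 February 2039.
Prosecution Delay Deduction: −55 days → 18 December 2038.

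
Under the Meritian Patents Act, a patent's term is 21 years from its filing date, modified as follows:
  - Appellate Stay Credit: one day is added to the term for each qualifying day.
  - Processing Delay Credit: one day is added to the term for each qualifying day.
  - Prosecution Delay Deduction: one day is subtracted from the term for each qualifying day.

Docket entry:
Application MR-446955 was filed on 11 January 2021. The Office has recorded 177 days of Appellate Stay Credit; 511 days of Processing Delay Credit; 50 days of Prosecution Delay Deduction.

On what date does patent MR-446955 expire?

2043-10-11

Base term: filing date + 21 years → 11 January 2042.
Appellate Stay Credit: +177 days → 7 July 2042.
Processing Delay Credit: +511 days → 30 November 2043.
Prosecution Delay Deduction: −50 days → 11 October 2043.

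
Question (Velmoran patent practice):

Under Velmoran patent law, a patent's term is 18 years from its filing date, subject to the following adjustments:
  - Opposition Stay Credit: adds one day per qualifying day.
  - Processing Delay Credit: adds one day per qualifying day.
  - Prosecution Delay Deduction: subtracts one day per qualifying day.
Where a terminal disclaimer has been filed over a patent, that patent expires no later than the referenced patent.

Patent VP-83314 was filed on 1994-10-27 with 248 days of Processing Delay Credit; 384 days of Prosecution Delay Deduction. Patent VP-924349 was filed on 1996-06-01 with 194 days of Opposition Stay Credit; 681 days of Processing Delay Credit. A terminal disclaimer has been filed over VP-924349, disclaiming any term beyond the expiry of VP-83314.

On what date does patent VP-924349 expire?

Natural term of VP-924349:
  Base: filing + 18 years → 1 June 2014.
  Opposition Stay Credit: +194 days → 12 December 2014.
  Processing Delay Credit: +681 days → 23 October 2016.
Expiry of referenced patent VP-83314:
  Base: filing + 18 years → 27 October 2012.
  Processing Delay Credit: +248 days → 2 July 2013.
  Prosecution Delay Deduction: −384 days → 13 June 2012.
Terminal disclaimer: VP-924349 expires on the earlier of 23 October 2016 and 13 June 2012.

2012-06-13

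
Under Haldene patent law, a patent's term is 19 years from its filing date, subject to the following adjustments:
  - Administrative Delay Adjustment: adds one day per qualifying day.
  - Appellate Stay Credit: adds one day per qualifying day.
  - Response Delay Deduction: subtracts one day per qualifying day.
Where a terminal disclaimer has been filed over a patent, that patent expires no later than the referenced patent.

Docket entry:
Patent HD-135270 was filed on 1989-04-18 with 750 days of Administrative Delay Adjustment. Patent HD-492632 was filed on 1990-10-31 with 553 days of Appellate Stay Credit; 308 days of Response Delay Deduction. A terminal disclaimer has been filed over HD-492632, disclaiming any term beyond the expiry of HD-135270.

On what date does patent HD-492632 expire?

2010-05-08

Natural term of HD-492632:
  Base: filing + 19 years → 31 October 2009.
  Appellate Stay Credit: +553 days → 7 May 2011.
  Response Delay Deduction: −308 days → 3 July 2010.
Expiry of referenced patent HD-135270:
  Base: filing + 19 years → 18 April 2008.
  Administrative Delay Adjustment: +750 days → 8 May 2010.
Terminal disclaimer: HD-492632 expires on the earlier of 3 July 2010 and 8 May 2010.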